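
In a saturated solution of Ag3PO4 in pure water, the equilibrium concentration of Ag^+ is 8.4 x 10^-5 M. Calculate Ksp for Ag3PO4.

Ag3PO4(s) <=> 3 Ag^+(aq) + PO4^3-(aq)
Stoichiometry gives [PO4^3-] = (1/3)[Ag^+] = 2.80 × 10^-5 M.
Ksp = [Ag^+]^3[PO4^3-]
Ksp = (8.4 × 10^-5)^3 × 2.80 × 10^-5 = 1.7 × 10^-17

Ksp ≈ 1.7e-17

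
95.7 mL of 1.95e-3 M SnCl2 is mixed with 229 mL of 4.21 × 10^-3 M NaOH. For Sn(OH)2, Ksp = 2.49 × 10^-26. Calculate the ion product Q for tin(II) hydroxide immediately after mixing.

Total volume = 95.7 + 229 = 324.7 mL.
[Sn^2+] = 1.95 x 10^-3 × (95.7/324.7) = 5.747 × 10^-4 M
[OH^-] = 4.21 × 10^-3 × (229/324.7) = 2.969 × 10^-3 M
Sn(OH)2(s) ⇌ Sn^2+ + 2 OH^-, so Q = [Sn^2+][OH^-]^2
Q = (5.747 × 10^-4)(2.969 × 10^-3)^2 = 5.07 × 10^-9
Q > Ksp, so Sn(OH)2 will precipitate.

Q ≈ 5.07 x 10^-9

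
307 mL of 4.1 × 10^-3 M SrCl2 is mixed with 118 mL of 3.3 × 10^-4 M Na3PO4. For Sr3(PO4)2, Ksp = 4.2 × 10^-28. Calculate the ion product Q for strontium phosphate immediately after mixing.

Q ≈ 2.2e-16

Total volume = 307 + 118 = 425 mL.
[Sr^2+] = 4.1 × 10^-3 × (307/425) = 2.96 × 10^-3 M
[PO4^3-] = 3.3 × 10^-4 × (118/425) = 9.16 × 10^-5 M
Sr3(PO4)2(s) ⇌ 3 Sr^2+ + 2 PO4^3-, so Q = [Sr^2+]^3[PO4^3-]^2
Q = (2.96 × 10^-3)^3(9.16 x 10^-5)^2 = 2.2 × 10^-16
Q > Ksp, so Sr3(PO4)2 will precipitate.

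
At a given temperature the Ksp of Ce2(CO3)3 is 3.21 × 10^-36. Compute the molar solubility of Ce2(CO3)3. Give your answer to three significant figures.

s ≈ 3.12e-8 M

Ce2(CO3)3(s) ⇌ 2 Ce^3+ + 3 CO3^2-
Ksp = [Ce^3+]^2[CO3^2-]^3
For each mole of Ce2(CO3)3 that dissolves: [Ce^3+] = 2s, [CO3^2-] = 3s.
Substituting: Ksp = (2s)^2(3s)^3 = 108s^5
s^5 = 3.21 × 10^-36 / 108, so s = 3.12 × 10^-8 M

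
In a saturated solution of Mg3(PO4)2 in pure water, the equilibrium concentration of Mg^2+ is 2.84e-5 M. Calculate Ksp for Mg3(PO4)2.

Mg3(PO4)2(s) ⇌ 3 Mg^2+(aq) + 2 PO4^3-(aq)
Stoichiometry gives [PO4^3-] = (2/3)[Mg^2+] = 1.893 × 10^-5 M.
Ksp = [Mg^2+]^3[PO4^3-]^2
Ksp = (2.84 × 10^-5)^3 × (1.893 × 10^-5)^2 = 8.21 × 10^-24

8.21 × 10^-24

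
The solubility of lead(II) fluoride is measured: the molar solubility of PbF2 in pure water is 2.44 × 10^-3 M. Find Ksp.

PbF2(s) ⇌ Pb^2+ + 2 F^-
With molar solubility s: [Pb^2+] = s, [F^-] = 2s.
Ksp = [Pb^2+][F^-]^2
Ksp = s(2s)^2 = 4s^3
Ksp = 4 × (2.44 x 10^-3)^3 = 5.81 × 10^-8

Ksp ≈ 5.81 x 10^-8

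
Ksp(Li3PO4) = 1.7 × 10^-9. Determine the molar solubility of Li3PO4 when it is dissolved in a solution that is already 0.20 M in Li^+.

Li3PO4(s) <=> 3 Li^+(aq) + PO4^3-(aq)
Ksp = [Li^+]^3[PO4^3-]
Let s be the molar solubility in this solution. [Li^+] = 0.20 + 3s ≈ 0.20, [PO4^3-] = s (common-ion effect: Li^+ is already 0.20 M).
Ksp ≈ (0.20)^3 × s
s = 2.1 × 10^-7 M
Check: 3s = 6.4 × 10^-7 ≪ 0.20, so the approximation is valid.

2.1e-7 M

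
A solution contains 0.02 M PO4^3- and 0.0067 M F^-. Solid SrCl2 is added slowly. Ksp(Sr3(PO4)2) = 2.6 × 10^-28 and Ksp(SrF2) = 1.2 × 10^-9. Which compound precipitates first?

Sr3(PO4)2

Precipitation of each salt starts when its ion product equals its Ksp.
For Sr3(PO4)2: 2.6 × 10^-28 = (0.02)^2 × [Sr^2+]^3  ⇒  [Sr^2+] = 8.7 × 10^-9 M.
For SrF2: 1.2 × 10^-9 = (0.0067)^2 × [Sr^2+]  ⇒  [Sr^2+] = 2.7 × 10^-5 M.
The salt with the lower threshold [Sr^2+] precipitates first: Sr3(PO4)2.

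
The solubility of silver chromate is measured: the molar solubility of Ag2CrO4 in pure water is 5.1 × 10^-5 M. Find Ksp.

Ag2CrO4(s) <=> 2 Ag^+(aq) + CrO4^2-(aq)
With molar solubility s: [Ag^+] = 2s, [CrO4^2-] = s.
Ksp = [Ag^+]^2[CrO4^2-]
Substituting: Ksp = (2s)^2s = 4s^3
With s = 5.1 × 10^-5: Ksp = 5.3 × 10^-13

5.3 × 10^-13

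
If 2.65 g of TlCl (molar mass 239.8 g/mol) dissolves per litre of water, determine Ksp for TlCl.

Molar solubility s = (2.65 g/L) / (239.8 g/mol) = 1.105 × 10^-2 M.
TlCl(s) ⇌ Tl^+(aq) + Cl^-(aq)
With molar solubility s: [Tl^+] = s, [Cl^-] = s.
Ksp = [Tl^+][Cl^-]
Ksp = (s)(s) = s^2
Ksp = (1.105 × 10^-2)^2 = 1.22 × 10^-4

1.22 × 10^-4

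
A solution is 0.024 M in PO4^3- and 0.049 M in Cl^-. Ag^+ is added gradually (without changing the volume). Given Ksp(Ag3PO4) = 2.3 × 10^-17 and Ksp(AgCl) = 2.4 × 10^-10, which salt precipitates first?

Precipitation of each salt starts when its ion product equals its Ksp.
For Ag3PO4: 2.3 × 10^-17 = 0.024 × [Ag^+]^3  ⇒  [Ag^+] = 9.9 × 10^-6 M.
For AgCl: 2.4 × 10^-10 = 0.049 × [Ag^+]  ⇒  [Ag^+] = 4.9 × 10^-9 M.
The salt with the lower threshold [Ag^+] precipitates first: AgCl.

AgCl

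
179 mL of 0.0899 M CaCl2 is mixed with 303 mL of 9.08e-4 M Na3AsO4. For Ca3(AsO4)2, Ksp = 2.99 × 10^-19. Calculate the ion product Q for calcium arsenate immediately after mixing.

Total volume = 179 + 303 = 482 mL.
[Ca^2+] = 8.99 × 10^-2 × (179/482) = 3.339 x 10^-2 M
[AsO4^3-] = 9.08 x 10^-4 × (303/482) = 5.708 × 10^-4 M
Ca3(AsO4)2(s) ⇌ 3 Ca^2+ + 2 AsO4^3-, so Q = [Ca^2+]^3[AsO4^3-]^2
Q = (3.339 × 10^-2)^3(5.708 × 10^-4)^2 = 1.21 x 10^-11
Q > Ksp, so Ca3(AsO4)2 will precipitate.

Q ≈ 1.21e-11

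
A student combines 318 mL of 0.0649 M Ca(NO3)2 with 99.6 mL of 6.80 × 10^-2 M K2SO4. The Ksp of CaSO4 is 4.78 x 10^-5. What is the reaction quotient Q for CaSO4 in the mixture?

Total volume = 318 + 99.6 = 417.6 mL.
[Ca^2+] = 6.49 x 10^-2 × (318/417.6) = 4.942 x 10^-2 M
[SO4^2-] = 6.80 × 10^-2 × (99.6/417.6) = 1.622 x 10^-2 M
CaSO4(s) <=> Ca^2+(aq) + SO4^2-(aq), so Q = [Ca^2+][SO4^2-]
Q = (4.942 x 10^-2)(1.622 × 10^-2) = 8.02 x 10^-4
Q > Ksp, so CaSO4 will precipitate.

8.02 × 10^-4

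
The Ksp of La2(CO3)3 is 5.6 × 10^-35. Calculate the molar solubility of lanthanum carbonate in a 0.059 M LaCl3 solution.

s ≈ 8.4e-12 M

La2(CO3)3(s) ⇌ 2 La^3+(aq) + 3 CO3^2-(aq)
Ksp = [La^3+]^2[CO3^2-]^3
If s mol/L dissolves here, [La^3+] = 0.059 + 2s ≈ 0.059, [CO3^2-] = 3s (common-ion effect: La^3+ is already 0.059 M).
Ksp ≈ (0.059)^2 × (3s)^3
s = 8.4 × 10^-12 M
Check: 2s = 1.7 × 10^-11 ≪ 0.059, so the approximation is valid.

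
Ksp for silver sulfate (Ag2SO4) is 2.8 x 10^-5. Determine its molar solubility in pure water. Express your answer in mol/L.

Ag2SO4(s) ⇌ 2 Ag^+(aq) + SO4^2-(aq)
Ksp = [Ag^+]^2[SO4^2-]
Let s = molar solubility. Then [Ag^+] = 2s and [SO4^2-] = s.
So Ksp = (2s)^2 × s = 4s^3
Solving, s = (2.8 x 10^-5/4)^(1/3) = 1.9 × 10^-2 M

s ≈ 1.9 × 10^-2 M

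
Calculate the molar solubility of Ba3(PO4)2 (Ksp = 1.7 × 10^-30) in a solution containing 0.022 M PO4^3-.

Ba3(PO4)2(s) ⇌ 3 Ba^2+ + 2 PO4^3-
Ksp = [Ba^2+]^3[PO4^3-]^2
If s mol/L dissolves here, [Ba^2+] = 3s, [PO4^3-] = 0.022 + 2s ≈ 0.022 (since the PO4^3- already present dominates).
Ksp ≈ (3s)^3 × (0.022)^2
s = 5.1 × 10^-10 M
Check: 2s = 1.0 x 10^-9 ≪ 0.022, so the approximation is valid.

5.1e-10 M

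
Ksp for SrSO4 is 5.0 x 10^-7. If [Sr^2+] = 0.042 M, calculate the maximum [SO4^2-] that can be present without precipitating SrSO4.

1.2 × 10^-5 M

SrSO4(s) ⇌ Sr^2+ + SO4^2-
Ksp = [Sr^2+][SO4^2-]
Precipitation begins when Q = Ksp. With [Sr^2+] = 0.042 M:
5.0 x 10^-7 = (0.042) × [SO4^2-]
[SO4^2-] = (5.0 x 10^-7 / 4.2 x 10^-2) = 1.2 x 10^-5 M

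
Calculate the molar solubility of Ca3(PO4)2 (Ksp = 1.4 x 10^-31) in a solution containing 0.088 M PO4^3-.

s ≈ 8.7 × 10^-11 M

Ca3(PO4)2(s) ⇌ 3 Ca^2+(aq) + 2 PO4^3-(aq)
Ksp = [Ca^2+]^3[PO4^3-]^2
Let s = moles of Ca3(PO4)2 that dissolve per litre. [Ca^2+] = 3s, [PO4^3-] = 0.088 + 2s ≈ 0.088 (common-ion effect: PO4^3- is already 0.088 M).
Ksp ≈ (3s)^3 × (0.088)^2
s = 8.7 x 10^-11 M
Check: 2s = 1.7 x 10^-10 ≪ 0.088, so the approximation is valid.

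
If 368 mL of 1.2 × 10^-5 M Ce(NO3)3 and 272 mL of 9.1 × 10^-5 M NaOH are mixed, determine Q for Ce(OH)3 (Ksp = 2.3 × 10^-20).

Total volume = 368 + 272 = 640 mL.
[Ce^3+] = 1.2 × 10^-5 × (368/640) = 6.90 x 10^-6 M
[OH^-] = 9.1 × 10^-5 × (272/640) = 3.87 × 10^-5 M
Ce(OH)3(s) ⇌ Ce^3+ + 3 OH^-, so Q = [Ce^3+][OH^-]^3
Q = (6.90 × 10^-6)(3.87 × 10^-5)^3 = 4.0 x 10^-19
Q > Ksp, so Ce(OH)3 will precipitate.

4.0 × 10^-19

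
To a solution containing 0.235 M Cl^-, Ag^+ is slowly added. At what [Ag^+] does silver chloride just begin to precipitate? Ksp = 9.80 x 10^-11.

AgCl(s) <=> Ag^+(aq) + Cl^-(aq)
Ksp = [Ag^+][Cl^-]
Precipitation begins when Q = Ksp. With [Cl^-] = 0.235 M:
9.80 x 10^-11 = (0.235) × [Ag^+]
[Ag^+] = (9.80 x 10^-11 / 2.35 × 10^-1) = 4.17 × 10^-10 M

[Ag^+] ≈ 4.17e-10 M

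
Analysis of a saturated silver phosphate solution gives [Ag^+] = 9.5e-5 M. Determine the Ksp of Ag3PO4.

2.7e-17

Ag3PO4(s) <=> 3 Ag^+(aq) + PO4^3-(aq)
Stoichiometry gives [PO4^3-] = (1/3)[Ag^+] = 3.17 × 10^-5 M.
Ksp = [Ag^+]^3[PO4^3-]
Ksp = (9.5 x 10^-5)^3 × 3.17 × 10^-5 = 2.7 × 10^-17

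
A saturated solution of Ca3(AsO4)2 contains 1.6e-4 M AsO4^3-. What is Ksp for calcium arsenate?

Ca3(AsO4)2(s) ⇌ 3 Ca^2+(aq) + 2 AsO4^3-(aq)
Stoichiometry gives [Ca^2+] = (3/2)[AsO4^3-] = 2.40 × 10^-4 M.
Ksp = [Ca^2+]^3[AsO4^3-]^2
Ksp = (2.40 x 10^-4)^3 × (1.6 x 10^-4)^2 = 3.5 × 10^-19

3.5 × 10^-19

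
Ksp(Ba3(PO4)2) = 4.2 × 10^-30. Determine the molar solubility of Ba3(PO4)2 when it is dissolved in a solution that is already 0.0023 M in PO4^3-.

Ba3(PO4)2(s) <=> 3 Ba^2+(aq) + 2 PO4^3-(aq)
Ksp = [Ba^2+]^3[PO4^3-]^2
Let s = moles of Ba3(PO4)2 that dissolve per litre. [Ba^2+] = 3s, [PO4^3-] = 0.0023 + 2s ≈ 0.0023 (common-ion effect: PO4^3- is already 0.0023 M).
Ksp ≈ (3s)^3 × (0.0023)^2
s = 3.1 × 10^-9 M
Check: 2s = 6.2 × 10^-9 ≪ 0.0023, so the approximation is valid.

s ≈ 3.1 × 10^-9 M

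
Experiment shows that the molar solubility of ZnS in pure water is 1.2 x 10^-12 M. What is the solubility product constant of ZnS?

1.4 x 10^-24

ZnS(s) ⇌ Zn^2+(aq) + S^2-(aq)
If s mol/L of ZnS dissolves, [Zn^2+] = s and [S^2-] = s.
Ksp = [Zn^2+][S^2-]
Ksp = s × s = s^2
With s = 1.2 × 10^-12: Ksp = 1.4 × 10^-24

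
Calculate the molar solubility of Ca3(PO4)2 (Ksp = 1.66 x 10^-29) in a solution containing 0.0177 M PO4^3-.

1.25 x 10^-9 M

Ca3(PO4)2(s) ⇌ 3 Ca^2+(aq) + 2 PO4^3-(aq)
Ksp = [Ca^2+]^3[PO4^3-]^2
Let s = moles of Ca3(PO4)2 that dissolve per litre. [Ca^2+] = 3s, [PO4^3-] = 0.0177 + 2s ≈ 0.0177 (since the PO4^3- already present dominates).
Ksp ≈ (3s)^3 × (0.0177)^2
s = 1.25 × 10^-9 M
Check: 2s = 2.5 x 10^-9 ≪ 0.0177, so the approximation is valid.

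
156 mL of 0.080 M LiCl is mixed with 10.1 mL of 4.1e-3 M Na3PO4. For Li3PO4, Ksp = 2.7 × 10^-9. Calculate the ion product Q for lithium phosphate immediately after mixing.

Total volume = 156 + 10.1 = 166.1 mL.
[Li^+] = 8.0 × 10^-2 × (156/166.1) = 7.51 x 10^-2 M
[PO4^3-] = 4.1 x 10^-3 × (10.1/166.1) = 2.49 × 10^-4 M
Li3PO4(s) <=> 3 Li^+(aq) + PO4^3-(aq), so Q = [Li^+]^3[PO4^3-]
Q = (7.51 × 10^-2)^3(2.49 x 10^-4) = 1.1 x 10^-7
Q > Ksp, so Li3PO4 will precipitate.

1.1e-7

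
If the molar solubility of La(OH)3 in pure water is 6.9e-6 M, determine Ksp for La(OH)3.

La(OH)3(s) ⇌ La^3+(aq) + 3 OH^-(aq)
For each mole of La(OH)3 that dissolves: [La^3+] = s, [OH^-] = 3s.
Ksp = [La^3+][OH^-]^3
So Ksp = s × (3s)^3 = 27s^4
Ksp = 27 × (6.9 × 10^-6)^4 = 6.1 × 10^-20

6.1 x 10^-20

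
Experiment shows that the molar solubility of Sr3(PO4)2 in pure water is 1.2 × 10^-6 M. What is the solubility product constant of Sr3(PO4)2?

Ksp = 2.7e-28

Sr3(PO4)2(s) ⇌ 3 Sr^2+ + 2 PO4^3-
Let s = molar solubility. Then [Sr^2+] = 3s and [PO4^3-] = 2s.
Ksp = [Sr^2+]^3[PO4^3-]^2
Ksp = (3s)^3(2s)^2 = 108s^5
With s = 1.2 × 10^-6: Ksp = 2.7 × 10^-28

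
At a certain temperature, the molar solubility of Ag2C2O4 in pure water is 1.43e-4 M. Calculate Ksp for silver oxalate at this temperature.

1.17 × 10^-11

Ag2C2O4(s) ⇌ 2 Ag^+ + C2O4^2-
With molar solubility s: [Ag^+] = 2s, [C2O4^2-] = s.
Ksp = [Ag^+]^2[C2O4^2-]
Substituting: Ksp = (2s)^2s = 4s^3
With s = 1.43 x 10^-4: Ksp = 1.17 × 10^-11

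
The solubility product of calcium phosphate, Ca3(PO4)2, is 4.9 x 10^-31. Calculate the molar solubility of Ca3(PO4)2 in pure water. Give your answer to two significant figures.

Ca3(PO4)2(s) ⇌ 3 Ca^2+ + 2 PO4^3-
Ksp = [Ca^2+]^3[PO4^3-]^2
With molar solubility s: [Ca^2+] = 3s, [PO4^3-] = 2s.
Ksp = (3s)^3(2s)^2 = 108s^5
s = (4.9 x 10^-31 / 108)^(1/5) = 3.4 x 10^-7 M

s = 3.4 × 10^-7 M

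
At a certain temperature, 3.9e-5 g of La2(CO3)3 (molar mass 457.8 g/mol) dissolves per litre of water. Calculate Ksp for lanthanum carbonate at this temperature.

Ksp ≈ 4.8e-34

Molar solubility s = (3.9 × 10^-5 g/L) / (457.8 g/mol) = 8.52 × 10^-8 M.
La2(CO3)3(s) ⇌ 2 La^3+(aq) + 3 CO3^2-(aq)
For each mole of La2(CO3)3 that dissolves: [La^3+] = 2s, [CO3^2-] = 3s.
Ksp = [La^3+]^2[CO3^2-]^3
Substituting: Ksp = (2s)^2(3s)^3 = 108s^5
Ksp = 108 × (8.52 × 10^-8)^5 = 4.8 x 10^-34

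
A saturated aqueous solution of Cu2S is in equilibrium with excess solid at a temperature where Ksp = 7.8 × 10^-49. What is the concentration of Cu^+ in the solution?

Cu2S(s) ⇌ 2 Cu^+(aq) + S^2-(aq)
Ksp = [Cu^+]^2[S^2-]
Let s = molar solubility. Then [Cu^+] = 2s and [S^2-] = s.
Ksp = (2s)^2s = 4s^3
s = (7.8 × 10^-49 / 4)^(1/3) = 5.80 x 10^-17 M
[Cu^+] = 2s = 1.2 × 10^-16 M

[Cu^+] = 1.2 × 10^-16 M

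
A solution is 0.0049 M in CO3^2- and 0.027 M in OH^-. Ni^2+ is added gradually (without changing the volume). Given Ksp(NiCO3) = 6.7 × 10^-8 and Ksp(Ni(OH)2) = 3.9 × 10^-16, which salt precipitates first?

Each salt begins to precipitate when Q = Ksp, i.e. when [Ni^2+] reaches its threshold.
For NiCO3: 6.7 × 10^-8 = 0.0049 × [Ni^2+]  ⇒  [Ni^2+] = 1.4 × 10^-5 M.
For Ni(OH)2: 3.9 × 10^-16 = (0.027)^2 × [Ni^2+]  ⇒  [Ni^2+] = 5.3 x 10^-13 M.
The salt with the lower threshold [Ni^2+] precipitates first: Ni(OH)2.

Ni(OH)2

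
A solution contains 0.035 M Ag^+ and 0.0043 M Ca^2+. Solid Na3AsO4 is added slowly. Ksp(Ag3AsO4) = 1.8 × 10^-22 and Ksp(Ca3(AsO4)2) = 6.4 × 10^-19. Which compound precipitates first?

Ag3AsO4

Precipitation of each salt starts when its ion product equals its Ksp.
For Ag3AsO4: 1.8 × 10^-22 = (0.035)^3 × [AsO4^3-]  ⇒  [AsO4^3-] = 4.2 x 10^-18 M.
For Ca3(AsO4)2: 6.4 × 10^-19 = (0.0043)^3 × [AsO4^3-]^2  ⇒  [AsO4^3-] = 2.8 × 10^-6 M.
The salt with the lower threshold [AsO4^3-] precipitates first: Ag3AsO4.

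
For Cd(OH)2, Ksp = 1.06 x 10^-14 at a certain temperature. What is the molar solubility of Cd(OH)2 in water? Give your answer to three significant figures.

s ≈ 1.38 × 10^-5 M

Cd(OH)2(s) ⇌ Cd^2+(aq) + 2 OH^-(aq)
Ksp = [Cd^2+][OH^-]^2
Let s = molar solubility. Then [Cd^2+] = s and [OH^-] = 2s.
Ksp = s(2s)^2 = 4s^3
s^3 = 1.06 x 10^-14 / 4, so s = 1.38 × 10^-5 M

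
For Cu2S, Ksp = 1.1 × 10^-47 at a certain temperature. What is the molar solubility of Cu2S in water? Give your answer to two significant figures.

Cu2S(s) ⇌ 2 Cu^+(aq) + S^2-(aq)
Ksp = [Cu^+]^2[S^2-]
Let s = molar solubility. Then [Cu^+] = 2s and [S^2-] = s.
Ksp = (2s)^2s = 4s^3
s^3 = 1.1 × 10^-47 / 4, so s = 1.4 x 10^-16 M

s ≈ 1.4e-16 M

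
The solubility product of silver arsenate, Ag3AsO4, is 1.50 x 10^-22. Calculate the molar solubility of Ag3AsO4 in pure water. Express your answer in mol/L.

Ag3AsO4(s) ⇌ 3 Ag^+(aq) + AsO4^3-(aq)
Ksp = [Ag^+]^3[AsO4^3-]
With molar solubility s: [Ag^+] = 3s, [AsO4^3-] = s.
Ksp = (3s)^3s = 27s^4
s^4 = 1.50 x 10^-22 / 27, so s = 1.54 × 10^-6 M

1.54 × 10^-6 M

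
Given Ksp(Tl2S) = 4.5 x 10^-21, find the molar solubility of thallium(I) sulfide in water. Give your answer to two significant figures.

s = 1.0 × 10^-7 M

Tl2S(s) ⇌ 2 Tl^+(aq) + S^2-(aq)
Ksp = [Tl^+]^2[S^2-]
For each mole of Tl2S that dissolves: [Tl^+] = 2s, [S^2-] = s.
So Ksp = (2s)^2 × s = 4s^3
s^3 = 4.5 x 10^-21 / 4, so s = 1.0 × 10^-7 M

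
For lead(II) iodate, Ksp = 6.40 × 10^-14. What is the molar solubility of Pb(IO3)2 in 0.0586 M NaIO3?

1.86e-11 M

Pb(IO3)2(s) ⇌ Pb^2+(aq) + 2 IO3^-(aq)
Ksp = [Pb^2+][IO3^-]^2
If s mol/L dissolves here, [Pb^2+] = s, [IO3^-] = 0.0586 + 2s ≈ 0.0586 (Ksp is small, so little additional dissolves).
Ksp ≈ s × (0.0586)^2
s = 1.86 × 10^-11 M
Check: 2s = 3.7 × 10^-11 ≪ 0.0586, so the approximation is valid.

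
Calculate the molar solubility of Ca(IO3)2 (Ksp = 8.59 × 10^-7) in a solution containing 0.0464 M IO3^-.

Ca(IO3)2(s) ⇌ Ca^2+(aq) + 2 IO3^-(aq)
Ksp = [Ca^2+][IO3^-]^2
If s mol/L dissolves here, [Ca^2+] = s, [IO3^-] = 0.0464 + 2s ≈ 0.0464 (Ksp is small, so little additional dissolves).
Ksp ≈ s × (0.0464)^2
s = 3.99 x 10^-4 M
Check: 2s = 8.0 × 10^-4 ≪ 0.0464, so the approximation is valid.

3.99 × 10^-4 M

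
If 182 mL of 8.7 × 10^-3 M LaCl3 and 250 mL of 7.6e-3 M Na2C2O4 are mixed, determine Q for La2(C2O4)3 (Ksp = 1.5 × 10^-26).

Q = 1.1e-12

Total volume = 182 + 250 = 432 mL.
[La^3+] = 8.7 x 10^-3 × (182/432) = 3.67 × 10^-3 M
[C2O4^2-] = 7.6 x 10^-3 × (250/432) = 4.40 × 10^-3 M
La2(C2O4)3(s) <=> 2 La^3+(aq) + 3 C2O4^2-(aq), so Q = [La^3+]^2[C2O4^2-]^3
Q = (3.67 × 10^-3)^2(4.40 × 10^-3)^3 = 1.1 × 10^-12
Q > Ksp, so La2(C2O4)3 will precipitate.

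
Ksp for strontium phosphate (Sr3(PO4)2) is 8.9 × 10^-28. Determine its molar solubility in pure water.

Sr3(PO4)2(s) <=> 3 Sr^2+(aq) + 2 PO4^3-(aq)
Ksp = [Sr^2+]^3[PO4^3-]^2
For each mole of Sr3(PO4)2 that dissolves: [Sr^2+] = 3s, [PO4^3-] = 2s.
Ksp = (3s)^3(2s)^2 = 108s^5
s = (8.9 × 10^-28 / 108)^(1/5) = 1.5 × 10^-6 M

s = 1.5 x 10^-6 M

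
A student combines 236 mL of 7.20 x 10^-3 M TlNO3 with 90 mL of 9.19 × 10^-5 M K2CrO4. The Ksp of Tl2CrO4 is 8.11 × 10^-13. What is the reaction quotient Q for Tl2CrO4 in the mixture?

Q ≈ 6.89 x 10^-10

Total volume = 236 + 90 = 326 mL.
[Tl^+] = 7.20 x 10^-3 × (236/326) = 5.212 × 10^-3 M
[CrO4^2-] = 9.19 × 10^-5 × (90/326) = 2.537 x 10^-5 M
Tl2CrO4(s) <=> 2 Tl^+(aq) + CrO4^2-(aq), so Q = [Tl^+]^2[CrO4^2-]
Q = (5.212 x 10^-3)^2(2.537 × 10^-5) = 6.89 x 10^-10
Q > Ksp, so Tl2CrO4 will precipitate.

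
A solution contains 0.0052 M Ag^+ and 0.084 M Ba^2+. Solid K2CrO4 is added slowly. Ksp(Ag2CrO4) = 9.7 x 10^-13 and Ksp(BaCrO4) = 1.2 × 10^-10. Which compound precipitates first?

Precipitation of each salt starts when its ion product equals its Ksp.
For Ag2CrO4: 9.7 x 10^-13 = (0.0052)^2 × [CrO4^2-]  ⇒  [CrO4^2-] = 3.6 × 10^-8 M.
For BaCrO4: 1.2 × 10^-10 = 0.084 × [CrO4^2-]  ⇒  [CrO4^2-] = 1.4 x 10^-9 M.
The salt with the lower threshold [CrO4^2-] precipitates first: BaCrO4.

BaCrO4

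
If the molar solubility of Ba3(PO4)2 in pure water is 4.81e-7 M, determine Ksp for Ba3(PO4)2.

Ksp ≈ 2.78 × 10^-30

Ba3(PO4)2(s) ⇌ 3 Ba^2+ + 2 PO4^3-
Let s = molar solubility. Then [Ba^2+] = 3s and [PO4^3-] = 2s.
Ksp = [Ba^2+]^3[PO4^3-]^2
Ksp = (3s)^3(2s)^2 = 108s^5
With s = 4.81 x 10^-7: Ksp = 2.78 x 10^-30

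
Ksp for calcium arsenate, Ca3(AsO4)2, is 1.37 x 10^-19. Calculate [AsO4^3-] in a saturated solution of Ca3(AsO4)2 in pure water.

Ca3(AsO4)2(s) ⇌ 3 Ca^2+(aq) + 2 AsO4^3-(aq)
Ksp = [Ca^2+]^3[AsO4^3-]^2
Let s = molar solubility. Then [Ca^2+] = 3s and [AsO4^3-] = 2s.
Substituting: Ksp = (3s)^3(2s)^2 = 108s^5
s = (1.37 x 10^-19 / 108)^(1/5) = 6.617 × 10^-5 M
[AsO4^3-] = 2s = 1.32 x 10^-4 M

1.32 x 10^-4 M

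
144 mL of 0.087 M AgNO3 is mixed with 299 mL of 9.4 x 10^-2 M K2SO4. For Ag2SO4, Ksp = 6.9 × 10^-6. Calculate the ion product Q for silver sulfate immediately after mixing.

Q = 5.1 × 10^-5

Total volume = 144 + 299 = 443 mL.
[Ag^+] = 8.7 × 10^-2 × (144/443) = 2.83 × 10^-2 M
[SO4^2-] = 9.4 × 10^-2 × (299/443) = 6.34 × 10^-2 M
Ag2SO4(s) ⇌ 2 Ag^+(aq) + SO4^2-(aq), so Q = [Ag^+]^2[SO4^2-]
Q = (2.83 × 10^-2)^2(6.34 × 10^-2) = 5.1 × 10^-5
Q > Ksp, so Ag2SO4 will precipitate.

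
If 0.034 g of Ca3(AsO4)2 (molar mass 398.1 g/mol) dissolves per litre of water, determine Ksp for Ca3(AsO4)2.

Molar solubility s = (3.4 x 10^-2 g/L) / (398.1 g/mol) = 8.54 × 10^-5 M.
Ca3(AsO4)2(s) ⇌ 3 Ca^2+(aq) + 2 AsO4^3-(aq)
Let s = molar solubility. Then [Ca^2+] = 3s and [AsO4^3-] = 2s.
Ksp = [Ca^2+]^3[AsO4^3-]^2
So Ksp = (3s)^3 × (2s)^2 = 108s^5
With s = 8.54 x 10^-5: Ksp = 4.9 × 10^-19

Ksp = 4.9 × 10^-19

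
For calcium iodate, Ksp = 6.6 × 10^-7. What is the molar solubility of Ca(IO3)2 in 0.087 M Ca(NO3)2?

s ≈ 1.4 × 10^-3 M

Ca(IO3)2(s) ⇌ Ca^2+ + 2 IO3^-
Ksp = [Ca^2+][IO3^-]^2
Let s be the molar solubility in this solution. [Ca^2+] = 0.087 + s ≈ 0.087, [IO3^-] = 2s (since Ca^2+ from Ca(NO3)2 dominates).
Ksp ≈ 0.087 × (2s)^2
s = 1.4 × 10^-3 M
Check: s = 1.4 × 10^-3 ≪ 0.087, so the approximation is valid.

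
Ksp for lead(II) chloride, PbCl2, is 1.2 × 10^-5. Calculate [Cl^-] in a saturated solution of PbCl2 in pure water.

PbCl2(s) ⇌ Pb^2+(aq) + 2 Cl^-(aq)
Ksp = [Pb^2+][Cl^-]^2
If s mol/L of PbCl2 dissolves, [Pb^2+] = s and [Cl^-] = 2s.
So Ksp = s × (2s)^2 = 4s^3
s = (1.2 × 10^-5 / 4)^(1/3) = 1.44 × 10^-2 M
[Cl^-] = 2s = 2.9 × 10^-2 M

2.9 × 10^-2 M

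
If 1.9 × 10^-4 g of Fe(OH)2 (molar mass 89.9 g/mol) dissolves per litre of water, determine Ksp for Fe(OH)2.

Molar solubility s = (1.9 x 10^-4 g/L) / (89.9 g/mol) = 2.11 × 10^-6 M.
Fe(OH)2(s) ⇌ Fe^2+ + 2 OH^-
For each mole of Fe(OH)2 that dissolves: [Fe^2+] = s, [OH^-] = 2s.
Ksp = [Fe^2+][OH^-]^2
So Ksp = s × (2s)^2 = 4s^3
Ksp = 4 × (2.11 × 10^-6)^3 = 3.8 × 10^-17

Ksp ≈ 3.8 x 10^-17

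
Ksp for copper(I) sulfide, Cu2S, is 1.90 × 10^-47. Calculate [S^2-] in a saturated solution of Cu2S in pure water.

Cu2S(s) <=> 2 Cu^+(aq) + S^2-(aq)
Ksp = [Cu^+]^2[S^2-]
Let s = molar solubility. Then [Cu^+] = 2s and [S^2-] = s.
Ksp = (2s)^2s = 4s^3
s^3 = 1.90 × 10^-47 / 4, so s = 1.681 x 10^-16 M
[S^2-] = s = 1.68 × 10^-16 M

[S^2-] = 1.68 × 10^-16 M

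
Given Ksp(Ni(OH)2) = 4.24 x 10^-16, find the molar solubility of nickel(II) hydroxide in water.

s ≈ 4.73e-6 M

Ni(OH)2(s) ⇌ Ni^2+ + 2 OH^-
Ksp = [Ni^2+][OH^-]^2
Let s = molar solubility. Then [Ni^2+] = s and [OH^-] = 2s.
So Ksp = s × (2s)^2 = 4s^3
s^3 = 4.24 x 10^-16 / 4, so s = 4.73 x 10^-6 M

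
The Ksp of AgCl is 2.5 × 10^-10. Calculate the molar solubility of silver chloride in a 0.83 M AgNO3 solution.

AgCl(s) ⇌ Ag^+ + Cl^-
Ksp = [Ag^+][Cl^-]
If s mol/L dissolves here, [Ag^+] = 0.83 + s ≈ 0.83, [Cl^-] = s (common-ion effect: Ag^+ is already 0.83 M).
Ksp ≈ 0.83 × s
s = 3.0 × 10^-10 M
Check: s = 3.0 × 10^-10 ≪ 0.83, so the approximation is valid.

s = 3.0 x 10^-10 M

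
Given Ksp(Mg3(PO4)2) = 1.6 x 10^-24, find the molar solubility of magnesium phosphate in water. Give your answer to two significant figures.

6.8 x 10^-6 M

Mg3(PO4)2(s) ⇌ 3 Mg^2+ + 2 PO4^3-
Ksp = [Mg^2+]^3[PO4^3-]^2
With molar solubility s: [Mg^2+] = 3s, [PO4^3-] = 2s.
Substituting: Ksp = (3s)^3(2s)^2 = 108s^5
s^5 = 1.6 x 10^-24 / 108, so s = 6.8 × 10^-6 M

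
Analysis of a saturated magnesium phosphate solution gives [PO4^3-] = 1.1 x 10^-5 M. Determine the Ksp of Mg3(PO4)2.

5.4 x 10^-25

Mg3(PO4)2(s) ⇌ 3 Mg^2+(aq) + 2 PO4^3-(aq)
Stoichiometry gives [Mg^2+] = (3/2)[PO4^3-] = 1.65 x 10^-5 M.
Ksp = [Mg^2+]^3[PO4^3-]^2
Ksp = (1.65 x 10^-5)^3 × (1.1 × 10^-5)^2 = 5.4 x 10^-25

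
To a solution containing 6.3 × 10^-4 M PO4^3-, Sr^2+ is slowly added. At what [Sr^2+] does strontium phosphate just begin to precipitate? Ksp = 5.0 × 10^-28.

1.1e-7 M

Sr3(PO4)2(s) <=> 3 Sr^2+ + 2 PO4^3-
Ksp = [Sr^2+]^3[PO4^3-]^2
Precipitation begins when Q = Ksp. With [PO4^3-] = 6.3 × 10^-4 M:
5.0 × 10^-28 = (6.3 × 10^-4)^2 × [Sr^2+]^3
[Sr^2+] = (5.0 × 10^-28 / 3.97 × 10^-7)^(1/3) = 1.1 × 10^-7 M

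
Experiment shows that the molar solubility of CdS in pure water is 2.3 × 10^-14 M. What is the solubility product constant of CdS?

CdS(s) ⇌ Cd^2+ + S^2-
If s mol/L of CdS dissolves, [Cd^2+] = s and [S^2-] = s.
Ksp = [Cd^2+][S^2-]
Ksp = s × s = s^2
Ksp = (2.3 x 10^-14)^2 = 5.3 x 10^-28

5.3 × 10^-28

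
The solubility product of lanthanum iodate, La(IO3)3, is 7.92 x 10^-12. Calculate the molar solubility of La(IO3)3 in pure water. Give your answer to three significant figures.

s ≈ 7.36e-4 M

La(IO3)3(s) ⇌ La^3+(aq) + 3 IO3^-(aq)
Ksp = [La^3+][IO3^-]^3
If s mol/L of La(IO3)3 dissolves, [La^3+] = s and [IO3^-] = 3s.
Ksp = s(3s)^3 = 27s^4
s^4 = 7.92 x 10^-12 / 27, so s = 7.36 × 10^-4 M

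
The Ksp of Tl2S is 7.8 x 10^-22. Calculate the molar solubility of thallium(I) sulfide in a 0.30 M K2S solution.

Tl2S(s) <=> 2 Tl^+ + S^2-
Ksp = [Tl^+]^2[S^2-]
Let s = moles of Tl2S that dissolve per litre. [Tl^+] = 2s, [S^2-] = 0.30 + s ≈ 0.30 (since S^2- from K2S dominates).
Ksp ≈ (2s)^2 × 0.30
s = 2.5 × 10^-11 M
Check: s = 2.5 x 10^-11 ≪ 0.30, so the approximation is valid.

2.5 × 10^-11 M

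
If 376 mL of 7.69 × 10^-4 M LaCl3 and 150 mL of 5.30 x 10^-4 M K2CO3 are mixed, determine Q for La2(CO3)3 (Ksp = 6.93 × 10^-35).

Q ≈ 1.04 × 10^-18

Total volume = 376 + 150 = 526 mL.
[La^3+] = 7.69 × 10^-4 × (376/526) = 5.497 × 10^-4 M
[CO3^2-] = 5.30 x 10^-4 × (150/526) = 1.511 x 10^-4 M
La2(CO3)3(s) ⇌ 2 La^3+ + 3 CO3^2-, so Q = [La^3+]^2[CO3^2-]^3
Q = (5.497 × 10^-4)^2(1.511 x 10^-4)^3 = 1.04 × 10^-18
Q > Ksp, so La2(CO3)3 will precipitate.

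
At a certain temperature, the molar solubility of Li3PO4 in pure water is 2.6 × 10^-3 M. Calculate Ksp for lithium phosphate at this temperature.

Li3PO4(s) <=> 3 Li^+(aq) + PO4^3-(aq)
Let s = molar solubility. Then [Li^+] = 3s and [PO4^3-] = s.
Ksp = [Li^+]^3[PO4^3-]
Ksp = (3s)^3s = 27s^4
Ksp = 27 × (2.6 × 10^-3)^4 = 1.2 × 10^-9

Ksp ≈ 1.2 × 10^-9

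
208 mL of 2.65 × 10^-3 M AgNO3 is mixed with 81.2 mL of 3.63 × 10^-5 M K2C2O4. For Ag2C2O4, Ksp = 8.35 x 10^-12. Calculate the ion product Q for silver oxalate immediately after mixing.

3.70 x 10^-11

Total volume = 208 + 81.2 = 289.2 mL.
[Ag^+] = 2.65 × 10^-3 × (208/289.2) = 1.906 × 10^-3 M
[C2O4^2-] = 3.63 × 10^-5 × (81.2/289.2) = 1.019 x 10^-5 M
Ag2C2O4(s) <=> 2 Ag^+(aq) + C2O4^2-(aq), so Q = [Ag^+]^2[C2O4^2-]
Q = (1.906 × 10^-3)^2(1.019 × 10^-5) = 3.70 x 10^-11
Q > Ksp, so Ag2C2O4 will precipitate.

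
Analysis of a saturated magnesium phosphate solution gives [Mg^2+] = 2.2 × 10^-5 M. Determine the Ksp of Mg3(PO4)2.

Mg3(PO4)2(s) ⇌ 3 Mg^2+ + 2 PO4^3-
Stoichiometry gives [PO4^3-] = (2/3)[Mg^2+] = 1.47 × 10^-5 M.
Ksp = [Mg^2+]^3[PO4^3-]^2
Ksp = (2.2 x 10^-5)^3 × (1.47 × 10^-5)^2 = 2.3 x 10^-24

Ksp = 2.3 × 10^-24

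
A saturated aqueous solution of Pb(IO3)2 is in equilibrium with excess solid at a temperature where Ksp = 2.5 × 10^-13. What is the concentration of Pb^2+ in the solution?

Pb(IO3)2(s) ⇌ Pb^2+ + 2 IO3^-
Ksp = [Pb^2+][IO3^-]^2
With molar solubility s: [Pb^2+] = s, [IO3^-] = 2s.
Substituting: Ksp = s(2s)^2 = 4s^3
Solving, s = (2.5 × 10^-13/4)^(1/3) = 3.97 x 10^-5 M
[Pb^2+] = s = 4.0 x 10^-5 M

[Pb^2+] = 4.0 × 10^-5 M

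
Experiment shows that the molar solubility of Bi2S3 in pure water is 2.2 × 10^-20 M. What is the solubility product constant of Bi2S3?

Bi2S3(s) ⇌ 2 Bi^3+(aq) + 3 S^2-(aq)
With molar solubility s: [Bi^3+] = 2s, [S^2-] = 3s.
Ksp = [Bi^3+]^2[S^2-]^3
Substituting: Ksp = (2s)^2(3s)^3 = 108s^5
With s = 2.2 × 10^-20: Ksp = 5.6 x 10^-97

5.6e-97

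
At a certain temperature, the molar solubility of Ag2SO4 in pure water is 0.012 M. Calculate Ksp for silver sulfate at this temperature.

Ksp = 6.9e-6

Ag2SO4(s) <=> 2 Ag^+(aq) + SO4^2-(aq)
With molar solubility s: [Ag^+] = 2s, [SO4^2-] = s.
Ksp = [Ag^+]^2[SO4^2-]
Ksp = (2s)^2s = 4s^3
With s = 1.2 × 10^-2: Ksp = 6.9 × 10^-6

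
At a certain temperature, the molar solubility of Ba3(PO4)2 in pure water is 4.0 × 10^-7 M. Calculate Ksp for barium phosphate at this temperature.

Ksp = 1.1 x 10^-30

Ba3(PO4)2(s) ⇌ 3 Ba^2+(aq) + 2 PO4^3-(aq)
For each mole of Ba3(PO4)2 that dissolves: [Ba^2+] = 3s, [PO4^3-] = 2s.
Ksp = [Ba^2+]^3[PO4^3-]^2
Ksp = (3s)^3(2s)^2 = 108s^5
With s = 4.0 × 10^-7: Ksp = 1.1 x 10^-30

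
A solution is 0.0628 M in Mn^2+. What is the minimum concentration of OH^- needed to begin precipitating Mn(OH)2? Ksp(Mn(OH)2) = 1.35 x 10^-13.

1.47 × 10^-6 M

Mn(OH)2(s) ⇌ Mn^2+(aq) + 2 OH^-(aq)
Ksp = [Mn^2+][OH^-]^2
Precipitation begins when Q = Ksp. With [Mn^2+] = 0.0628 M:
1.35 x 10^-13 = (0.0628) × [OH^-]^2
[OH^-] = (1.35 x 10^-13 / 6.28 × 10^-2)^(1/2) = 1.47 × 10^-6 M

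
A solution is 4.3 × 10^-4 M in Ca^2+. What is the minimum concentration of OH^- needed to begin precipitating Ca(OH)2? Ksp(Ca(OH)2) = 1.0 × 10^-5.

[OH^-] ≈ 0.15 M

Ca(OH)2(s) <=> Ca^2+(aq) + 2 OH^-(aq)
Ksp = [Ca^2+][OH^-]^2
Precipitation begins when Q = Ksp. With [Ca^2+] = 4.3 × 10^-4 M:
1.0 × 10^-5 = (4.3 × 10^-4) × [OH^-]^2
[OH^-] = (1.0 × 10^-5 / 4.3 × 10^-4)^(1/2) = 1.5 x 10^-1 M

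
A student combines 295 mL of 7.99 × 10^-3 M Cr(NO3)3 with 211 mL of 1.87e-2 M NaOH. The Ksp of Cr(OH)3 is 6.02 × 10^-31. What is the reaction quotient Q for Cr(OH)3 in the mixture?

Q ≈ 2.21 × 10^-9

Total volume = 295 + 211 = 506 mL.
[Cr^3+] = 7.99 × 10^-3 × (295/506) = 4.658 x 10^-3 M
[OH^-] = 1.87 x 10^-2 × (211/506) = 7.798 × 10^-3 M
Cr(OH)3(s) <=> Cr^3+ + 3 OH^-, so Q = [Cr^3+][OH^-]^3
Q = (4.658 x 10^-3)(7.798 × 10^-3)^3 = 2.21 × 10^-9
Q > Ksp, so Cr(OH)3 will precipitate.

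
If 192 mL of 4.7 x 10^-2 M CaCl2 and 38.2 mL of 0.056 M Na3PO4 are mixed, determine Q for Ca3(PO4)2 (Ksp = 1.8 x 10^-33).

Total volume = 192 + 38.2 = 230.2 mL.
[Ca^2+] = 4.7 × 10^-2 × (192/230.2) = 3.92 × 10^-2 M
[PO4^3-] = 5.6 × 10^-2 × (38.2/230.2) = 9.29 x 10^-3 M
Ca3(PO4)2(s) <=> 3 Ca^2+ + 2 PO4^3-, so Q = [Ca^2+]^3[PO4^3-]^2
Q = (3.92 x 10^-2)^3(9.29 x 10^-3)^2 = 5.2 x 10^-9
Q > Ksp, so Ca3(PO4)2 will precipitate.

Q ≈ 5.2 x 10^-9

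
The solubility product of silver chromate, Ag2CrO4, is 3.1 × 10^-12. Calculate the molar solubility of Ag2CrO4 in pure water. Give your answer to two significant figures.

Ag2CrO4(s) ⇌ 2 Ag^+ + CrO4^2-
Ksp = [Ag^+]^2[CrO4^2-]
With molar solubility s: [Ag^+] = 2s, [CrO4^2-] = s.
Substituting: Ksp = (2s)^2s = 4s^3
Solving, s = (3.1 × 10^-12/4)^(1/3) = 9.2 × 10^-5 M

s = 9.2e-5 M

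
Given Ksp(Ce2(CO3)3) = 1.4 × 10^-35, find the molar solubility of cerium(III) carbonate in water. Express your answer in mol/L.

4.2e-8 M

Ce2(CO3)3(s) ⇌ 2 Ce^3+(aq) + 3 CO3^2-(aq)
Ksp = [Ce^3+]^2[CO3^2-]^3
For each mole of Ce2(CO3)3 that dissolves: [Ce^3+] = 2s, [CO3^2-] = 3s.
Ksp = (2s)^2(3s)^3 = 108s^5
s = (1.4 × 10^-35 / 108)^(1/5) = 4.2 x 10^-8 M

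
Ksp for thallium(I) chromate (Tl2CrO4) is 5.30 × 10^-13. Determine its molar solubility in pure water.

s = 5.10e-5 M

Tl2CrO4(s) ⇌ 2 Tl^+(aq) + CrO4^2-(aq)
Ksp = [Tl^+]^2[CrO4^2-]
Let s = molar solubility. Then [Tl^+] = 2s and [CrO4^2-] = s.
Ksp = (2s)^2s = 4s^3
s = (5.30 × 10^-13 / 4)^(1/3) = 5.10 × 10^-5 M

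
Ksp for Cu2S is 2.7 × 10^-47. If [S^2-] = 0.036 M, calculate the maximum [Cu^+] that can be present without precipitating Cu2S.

2.7 x 10^-23 M

Cu2S(s) <=> 2 Cu^+ + S^2-
Ksp = [Cu^+]^2[S^2-]
Precipitation begins when Q = Ksp. With [S^2-] = 0.036 M:
2.7 × 10^-47 = (0.036) × [Cu^+]^2
[Cu^+] = (2.7 × 10^-47 / 3.6 x 10^-2)^(1/2) = 2.7 x 10^-23 M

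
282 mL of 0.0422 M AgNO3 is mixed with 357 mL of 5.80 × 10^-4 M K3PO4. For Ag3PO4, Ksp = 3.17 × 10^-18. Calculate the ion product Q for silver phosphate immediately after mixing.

Total volume = 282 + 357 = 639 mL.
[Ag^+] = 4.22 × 10^-2 × (282/639) = 1.862 × 10^-2 M
[PO4^3-] = 5.80 × 10^-4 × (357/639) = 3.240 × 10^-4 M
Ag3PO4(s) ⇌ 3 Ag^+ + PO4^3-, so Q = [Ag^+]^3[PO4^3-]
Q = (1.862 × 10^-2)^3(3.240 × 10^-4) = 2.09 x 10^-9
Q > Ksp, so Ag3PO4 will precipitate.

2.09 x 10^-9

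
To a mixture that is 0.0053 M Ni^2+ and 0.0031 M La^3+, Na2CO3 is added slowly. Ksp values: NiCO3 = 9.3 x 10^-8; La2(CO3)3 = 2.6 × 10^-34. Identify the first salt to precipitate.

La2(CO3)3

Precipitation of each salt starts when its ion product equals its Ksp.
For NiCO3: 9.3 x 10^-8 = 0.0053 × [CO3^2-]  ⇒  [CO3^2-] = 1.8 × 10^-5 M.
For La2(CO3)3: 2.6 × 10^-34 = (0.0031)^2 × [CO3^2-]^3  ⇒  [CO3^2-] = 3.0 x 10^-10 M.
The salt with the lower threshold [CO3^2-] precipitates first: La2(CO3)3.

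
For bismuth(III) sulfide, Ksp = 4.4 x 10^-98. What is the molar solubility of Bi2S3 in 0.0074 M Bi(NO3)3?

s = 3.1e-32 M

Bi2S3(s) ⇌ 2 Bi^3+(aq) + 3 S^2-(aq)
Ksp = [Bi^3+]^2[S^2-]^3
Let s be the molar solubility in this solution. [Bi^3+] = 0.0074 + 2s ≈ 0.0074, [S^2-] = 3s (since Bi^3+ from Bi(NO3)3 dominates).
Ksp ≈ (0.0074)^2 × (3s)^3
s = 3.1 x 10^-32 M
Check: 2s = 6.2 × 10^-32 ≪ 0.0074, so the approximation is valid.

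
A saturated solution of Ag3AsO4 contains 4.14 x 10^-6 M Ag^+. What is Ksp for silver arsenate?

Ag3AsO4(s) <=> 3 Ag^+ + AsO4^3-
Stoichiometry gives [AsO4^3-] = (1/3)[Ag^+] = 1.380 x 10^-6 M.
Ksp = [Ag^+]^3[AsO4^3-]
Ksp = (4.14 x 10^-6)^3 × 1.380 × 10^-6 = 9.79 × 10^-23

Ksp ≈ 9.79 x 10^-23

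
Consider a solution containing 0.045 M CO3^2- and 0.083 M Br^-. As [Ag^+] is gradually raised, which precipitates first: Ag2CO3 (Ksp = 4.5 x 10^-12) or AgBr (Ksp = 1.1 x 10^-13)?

Precipitation of each salt starts when its ion product equals its Ksp.
For Ag2CO3: 4.5 x 10^-12 = 0.045 × [Ag^+]^2  ⇒  [Ag^+] = 1.0 × 10^-5 M.
For AgBr: 1.1 x 10^-13 = 0.083 × [Ag^+]  ⇒  [Ag^+] = 1.3 × 10^-12 M.
The salt with the lower threshold [Ag^+] precipitates first: AgBr.

AgBr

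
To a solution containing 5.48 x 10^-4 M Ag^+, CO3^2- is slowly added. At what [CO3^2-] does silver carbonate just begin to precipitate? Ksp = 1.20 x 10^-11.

Ag2CO3(s) ⇌ 2 Ag^+ + CO3^2-
Ksp = [Ag^+]^2[CO3^2-]
Precipitation begins when Q = Ksp. With [Ag^+] = 5.48 x 10^-4 M:
1.20 x 10^-11 = (5.48 x 10^-4)^2 × [CO3^2-]
[CO3^2-] = (1.20 x 10^-11 / 3.003 x 10^-7) = 4.00 × 10^-5 M

[CO3^2-] ≈ 4.00e-5 M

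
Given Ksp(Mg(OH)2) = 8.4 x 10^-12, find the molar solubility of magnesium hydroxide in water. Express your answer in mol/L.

Mg(OH)2(s) ⇌ Mg^2+ + 2 OH^-
Ksp = [Mg^2+][OH^-]^2
Let s = molar solubility. Then [Mg^2+] = s and [OH^-] = 2s.
So Ksp = s × (2s)^2 = 4s^3
Solving, s = (8.4 x 10^-12/4)^(1/3) = 1.3 x 10^-4 M

1.3e-4 M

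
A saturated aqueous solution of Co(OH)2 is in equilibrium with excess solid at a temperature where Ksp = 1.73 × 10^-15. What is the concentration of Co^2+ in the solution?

Co(OH)2(s) ⇌ Co^2+ + 2 OH^-
Ksp = [Co^2+][OH^-]^2
Let s = molar solubility. Then [Co^2+] = s and [OH^-] = 2s.
Ksp = s(2s)^2 = 4s^3
s = (1.73 × 10^-15 / 4)^(1/3) = 7.562 x 10^-6 M
[Co^2+] = s = 7.56 × 10^-6 M

[Co^2+] ≈ 7.56 × 10^-6 M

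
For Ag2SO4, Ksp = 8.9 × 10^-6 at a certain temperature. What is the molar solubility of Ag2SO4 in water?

Ag2SO4(s) <=> 2 Ag^+(aq) + SO4^2-(aq)
Ksp = [Ag^+]^2[SO4^2-]
With molar solubility s: [Ag^+] = 2s, [SO4^2-] = s.
So Ksp = (2s)^2 × s = 4s^3
s = (8.9 × 10^-6 / 4)^(1/3) = 1.3 x 10^-2 M

s = 0.013 M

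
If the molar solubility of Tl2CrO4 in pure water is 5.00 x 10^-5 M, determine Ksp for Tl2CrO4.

Tl2CrO4(s) ⇌ 2 Tl^+(aq) + CrO4^2-(aq)
With molar solubility s: [Tl^+] = 2s, [CrO4^2-] = s.
Ksp = [Tl^+]^2[CrO4^2-]
Substituting: Ksp = (2s)^2s = 4s^3
With s = 5.00 × 10^-5: Ksp = 5.00 x 10^-13

Ksp ≈ 5.00e-13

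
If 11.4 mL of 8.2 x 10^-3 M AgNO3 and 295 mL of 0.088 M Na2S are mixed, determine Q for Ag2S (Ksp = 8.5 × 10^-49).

7.9 × 10^-9

Total volume = 11.4 + 295 = 306.4 mL.
[Ag^+] = 8.2 × 10^-3 × (11.4/306.4) = 3.05 x 10^-4 M
[S^2-] = 8.8 × 10^-2 × (295/306.4) = 8.47 × 10^-2 M
Ag2S(s) ⇌ 2 Ag^+ + S^2-, so Q = [Ag^+]^2[S^2-]
Q = (3.05 × 10^-4)^2(8.47 × 10^-2) = 7.9 × 10^-9
Q > Ksp, so Ag2S will precipitate.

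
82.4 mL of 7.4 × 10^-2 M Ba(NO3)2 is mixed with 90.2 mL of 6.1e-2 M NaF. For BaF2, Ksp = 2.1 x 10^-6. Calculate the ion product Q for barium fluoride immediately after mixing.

3.6e-5

Total volume = 82.4 + 90.2 = 172.6 mL.
[Ba^2+] = 7.4 x 10^-2 × (82.4/172.6) = 3.53 × 10^-2 M
[F^-] = 6.1 x 10^-2 × (90.2/172.6) = 3.19 x 10^-2 M
BaF2(s) ⇌ Ba^2+ + 2 F^-, so Q = [Ba^2+][F^-]^2
Q = (3.53 x 10^-2)(3.19 × 10^-2)^2 = 3.6 × 10^-5
Q > Ksp, so BaF2 will precipitate.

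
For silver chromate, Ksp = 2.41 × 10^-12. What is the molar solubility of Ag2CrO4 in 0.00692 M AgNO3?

Ag2CrO4(s) <=> 2 Ag^+ + CrO4^2-
Ksp = [Ag^+]^2[CrO4^2-]
Let s = moles of Ag2CrO4 that dissolve per litre. [Ag^+] = 0.00692 + 2s ≈ 0.00692, [CrO4^2-] = s (since Ag^+ from AgNO3 dominates).
Ksp ≈ (0.00692)^2 × s
s = 5.03 x 10^-8 M
Check: 2s = 1.0 x 10^-7 ≪ 0.00692, so the approximation is valid.

s = 5.03 x 10^-8 M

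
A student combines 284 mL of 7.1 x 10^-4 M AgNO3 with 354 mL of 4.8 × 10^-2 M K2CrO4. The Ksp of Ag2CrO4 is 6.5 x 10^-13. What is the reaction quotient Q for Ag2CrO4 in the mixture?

Q ≈ 2.7 x 10^-9

Total volume = 284 + 354 = 638 mL.
[Ag^+] = 7.1 × 10^-4 × (284/638) = 3.16 x 10^-4 M
[CrO4^2-] = 4.8 × 10^-2 × (354/638) = 2.66 × 10^-2 M
Ag2CrO4(s) ⇌ 2 Ag^+(aq) + CrO4^2-(aq), so Q = [Ag^+]^2[CrO4^2-]
Q = (3.16 × 10^-4)^2(2.66 x 10^-2) = 2.7 × 10^-9
Q > Ksp, so Ag2CrO4 will precipitate.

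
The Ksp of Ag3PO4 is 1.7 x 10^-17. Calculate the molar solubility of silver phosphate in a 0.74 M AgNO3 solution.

Ag3PO4(s) ⇌ 3 Ag^+ + PO4^3-
Ksp = [Ag^+]^3[PO4^3-]
If s mol/L dissolves here, [Ag^+] = 0.74 + 3s ≈ 0.74, [PO4^3-] = s (common-ion effect: Ag^+ is already 0.74 M).
Ksp ≈ (0.74)^3 × s
s = 4.2 × 10^-17 M
Check: 3s = 1.3 x 10^-16 ≪ 0.74, so the approximation is valid.

s ≈ 4.2e-17 M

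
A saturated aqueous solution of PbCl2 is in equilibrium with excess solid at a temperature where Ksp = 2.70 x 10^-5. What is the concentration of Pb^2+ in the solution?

[Pb^2+] = 1.89 × 10^-2 M

PbCl2(s) ⇌ Pb^2+ + 2 Cl^-
Ksp = [Pb^2+][Cl^-]^2
For each mole of PbCl2 that dissolves: [Pb^2+] = s, [Cl^-] = 2s.
So Ksp = s × (2s)^2 = 4s^3
s^3 = 2.70 x 10^-5 / 4, so s = 1.890 x 10^-2 M
[Pb^2+] = s = 1.89 × 10^-2 M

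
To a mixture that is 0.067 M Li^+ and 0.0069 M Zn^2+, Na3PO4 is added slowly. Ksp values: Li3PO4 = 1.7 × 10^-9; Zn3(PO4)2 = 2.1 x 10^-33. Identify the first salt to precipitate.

Precipitation of each salt starts when its ion product equals its Ksp.
For Li3PO4: 1.7 × 10^-9 = (0.067)^3 × [PO4^3-]  ⇒  [PO4^3-] = 5.7 × 10^-6 M.
For Zn3(PO4)2: 2.1 x 10^-33 = (0.0069)^3 × [PO4^3-]^2  ⇒  [PO4^3-] = 8.0 x 10^-14 M.
The salt with the lower threshold [PO4^3-] precipitates first: Zn3(PO4)2.

Zn3(PO4)2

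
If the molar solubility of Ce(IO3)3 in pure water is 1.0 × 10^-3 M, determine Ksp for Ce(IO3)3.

Ksp ≈ 2.7 x 10^-11

Ce(IO3)3(s) <=> Ce^3+ + 3 IO3^-
With molar solubility s: [Ce^3+] = s, [IO3^-] = 3s.
Ksp = [Ce^3+][IO3^-]^3
So Ksp = s × (3s)^3 = 27s^4
Ksp = 27 × (1.0 x 10^-3)^4 = 2.7 x 10^-11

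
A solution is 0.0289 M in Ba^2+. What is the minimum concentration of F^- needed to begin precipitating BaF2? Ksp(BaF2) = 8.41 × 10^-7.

BaF2(s) ⇌ Ba^2+(aq) + 2 F^-(aq)
Ksp = [Ba^2+][F^-]^2
Precipitation begins when Q = Ksp. With [Ba^2+] = 0.0289 M:
8.41 × 10^-7 = (0.0289) × [F^-]^2
[F^-] = (8.41 × 10^-7 / 2.89 x 10^-2)^(1/2) = 5.39 x 10^-3 M

[F^-] ≈ 5.39e-3 M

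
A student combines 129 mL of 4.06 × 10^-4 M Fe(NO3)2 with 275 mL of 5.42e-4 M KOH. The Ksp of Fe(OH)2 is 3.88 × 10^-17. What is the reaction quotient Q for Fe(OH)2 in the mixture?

Q = 1.76 × 10^-11

Total volume = 129 + 275 = 404 mL.
[Fe^2+] = 4.06 x 10^-4 × (129/404) = 1.296 x 10^-4 M
[OH^-] = 5.42 x 10^-4 × (275/404) = 3.689 × 10^-4 M
Fe(OH)2(s) ⇌ Fe^2+(aq) + 2 OH^-(aq), so Q = [Fe^2+][OH^-]^2
Q = (1.296 x 10^-4)(3.689 × 10^-4)^2 = 1.76 × 10^-11
Q > Ksp, so Fe(OH)2 will precipitate.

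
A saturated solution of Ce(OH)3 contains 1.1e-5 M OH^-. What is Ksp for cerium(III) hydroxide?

Ce(OH)3(s) <=> Ce^3+(aq) + 3 OH^-(aq)
Stoichiometry gives [Ce^3+] = (1/3)[OH^-] = 3.67 × 10^-6 M.
Ksp = [Ce^3+][OH^-]^3
Ksp = 3.67 x 10^-6 × (1.1 × 10^-5)^3 = 4.9 × 10^-21

Ksp ≈ 4.9 × 10^-21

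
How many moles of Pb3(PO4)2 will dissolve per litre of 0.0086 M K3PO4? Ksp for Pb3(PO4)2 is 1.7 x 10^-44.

s ≈ 2.0 × 10^-14 M

Pb3(PO4)2(s) ⇌ 3 Pb^2+ + 2 PO4^3-
Ksp = [Pb^2+]^3[PO4^3-]^2
Let s be the molar solubility in this solution. [Pb^2+] = 3s, [PO4^3-] = 0.0086 + 2s ≈ 0.0086 (common-ion effect: PO4^3- is already 0.0086 M).
Ksp ≈ (3s)^3 × (0.0086)^2
s = 2.0 × 10^-14 M
Check: 2s = 4.1 × 10^-14 ≪ 0.0086, so the approximation is valid.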